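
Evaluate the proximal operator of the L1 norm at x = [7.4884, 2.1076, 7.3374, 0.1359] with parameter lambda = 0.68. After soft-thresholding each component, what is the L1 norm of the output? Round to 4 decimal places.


Soft-thresholding with lambda = 0.68:
prox(7.4884) = sign(7.4884)*max(|7.4884| - 0.68, 0) = 6.8084
prox(2.1076) = sign(2.1076)*max(|2.1076| - 0.68, 0) = 1.4276
prox(7.3374) = sign(7.3374)*max(|7.3374| - 0.68, 0) = 6.6574
prox(0.1359) = sign(0.1359)*max(|0.1359| - 0.68, 0) = 0.0
prox(x) = [6.8084, 1.4276, 6.6574, 0.0]
||prox(x)||_1 = 6.8084 + 1.4276 + 6.6574 + 0.0 = 14.8934


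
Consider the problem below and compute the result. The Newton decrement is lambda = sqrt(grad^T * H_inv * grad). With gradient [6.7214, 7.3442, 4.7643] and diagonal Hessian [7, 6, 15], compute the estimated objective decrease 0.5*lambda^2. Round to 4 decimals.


Step 1: H is diagonal, so H^(-1) * g = [0.9602, 1.224, 0.3176].
Step 2: g^T H^(-1) g = sum_i g_i^2 / H_ii
  = (6.7214)^2/7 + (7.3442)^2/6 + (4.7643)^2/15
  = 6.4539 + 8.9895 + 1.5132 = 16.9567
Step 3: Objective decrease = 0.5 * g^T H^(-1) g = 8.4783


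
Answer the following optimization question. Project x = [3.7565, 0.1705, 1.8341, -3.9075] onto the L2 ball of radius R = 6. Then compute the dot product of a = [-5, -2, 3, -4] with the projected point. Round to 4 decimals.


Step 1: Compute ||x|| (intermediates to 6 decimals).
||x|| = sqrt(3.7565^2 + 0.1705^2 + 1.8341^2 + (-3.9075)^2) = 5.724757
Step 2: Project.
Since ||x|| <= R, proj = x (no scaling needed).
proj(x) = [3.7565, 0.1705, 1.8341, -3.9075]
Step 3: Dot product.
a^T * proj(x) = -5*3.7565 - 2*0.1705 + 3*1.8341 - 4*(-3.9075) = 2.0088


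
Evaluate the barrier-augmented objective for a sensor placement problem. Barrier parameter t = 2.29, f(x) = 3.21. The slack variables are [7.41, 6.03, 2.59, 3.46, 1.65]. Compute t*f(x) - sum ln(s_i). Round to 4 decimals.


Step 1: Compute log-barrier.
ln values: [2.0028, 1.7967, 0.9517, 1.2413, 0.5008]
phi = -(2.0028 + 1.7967 + 0.9517 + 1.2413 + 0.5008) = -6.4933
Step 2: Compute augmented objective.
t*f(x) = 2.29*3.21 = 7.3509
Total = 7.3509 - 6.4933 = 0.8576


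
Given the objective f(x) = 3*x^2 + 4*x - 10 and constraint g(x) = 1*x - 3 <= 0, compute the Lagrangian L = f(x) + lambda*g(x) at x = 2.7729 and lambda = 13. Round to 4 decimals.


Step 1: Evaluate f(x).
f(2.7729) = 3*2.7729^2 + 4*2.7729 - 10 = 24.1585
Step 2: Evaluate g(x).
g(2.7729) = 1*2.7729 - 3 = -0.2271
Step 3: Compute Lagrangian.
L = 24.1585 + 13*-0.2271 = 21.2062


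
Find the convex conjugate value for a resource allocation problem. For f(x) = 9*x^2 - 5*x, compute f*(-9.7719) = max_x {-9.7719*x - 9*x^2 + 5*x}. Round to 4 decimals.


f*(y) = sup_x {y*x - a*x^2 - b*x} = sup_x {(y-b)*x - a*x^2}
FOC: (y - b) - 2a*x = 0 => x* = (y - b)/(2a)
x* = (-9.7719 + 5)/(2*9) = -0.2651
f*(-9.7719) = (y-b)^2/(4a) = (-9.7719 + 5)^2/(4*9)
= 22.771/36 = 0.6325


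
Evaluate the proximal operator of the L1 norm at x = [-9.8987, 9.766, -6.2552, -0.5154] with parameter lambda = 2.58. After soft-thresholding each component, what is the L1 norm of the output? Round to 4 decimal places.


Soft-thresholding with lambda = 2.58:
prox(-9.8987) = sign(-9.8987)*max(|-9.8987| - 2.58, 0) = -7.3187
prox(9.766) = sign(9.766)*max(|9.766| - 2.58, 0) = 7.186
prox(-6.2552) = sign(-6.2552)*max(|-6.2552| - 2.58, 0) = -3.6752
prox(-0.5154) = sign(-0.5154)*max(|-0.5154| - 2.58, 0) = 0.0
prox(x) = [-7.3187, 7.186, -3.6752, 0.0]
||prox(x)||_1 = 7.3187 + 7.186 + 3.6752 + 0.0 = 18.1799


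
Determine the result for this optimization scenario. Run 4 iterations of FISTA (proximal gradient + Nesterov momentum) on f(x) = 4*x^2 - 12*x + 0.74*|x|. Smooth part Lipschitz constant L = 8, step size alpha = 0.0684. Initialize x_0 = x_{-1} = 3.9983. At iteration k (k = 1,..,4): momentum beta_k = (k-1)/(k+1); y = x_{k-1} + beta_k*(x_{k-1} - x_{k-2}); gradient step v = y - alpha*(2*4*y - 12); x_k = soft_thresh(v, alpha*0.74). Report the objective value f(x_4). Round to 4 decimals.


FISTA on f(x) = 4*x^2 - 12*x + 0.74*|x|
L = 8, alpha = 0.0684
Iteration 1: beta = 0.0, y = 3.9983 + 0.0*(3.9983 - 3.9983) = 3.9983
  grad(y) = 19.9864, v = y - alpha*grad = 2.6312
  prox(v) = soft_thresh(2.6312, 0.0506) = 2.5806
Iteration 2: beta = 0.3333, y = 2.5806 + 0.3333*(2.5806 - 3.9983) = 2.1081
  grad(y) = 4.8644, v = y - alpha*grad = 1.7753
  prox(v) = soft_thresh(1.7753, 0.0506) = 1.7247
Iteration 3: beta = 0.5, y = 1.7247 + 0.5*(1.7247 - 2.5806) = 1.2968
  grad(y) = -1.6259, v = y - alpha*grad = 1.408
  prox(v) = soft_thresh(1.408, 0.0506) = 1.3574
Iteration 4: beta = 0.6, y = 1.3574 + 0.6*(1.3574 - 1.7247) = 1.1369
  grad(y) = -2.9045, v = y - alpha*grad = 1.3356
  prox(v) = soft_thresh(1.3356, 0.0506) = 1.285
f(x_4) = 4*1.285^2 - 12*1.285 + 0.74*|1.285| = -7.8642


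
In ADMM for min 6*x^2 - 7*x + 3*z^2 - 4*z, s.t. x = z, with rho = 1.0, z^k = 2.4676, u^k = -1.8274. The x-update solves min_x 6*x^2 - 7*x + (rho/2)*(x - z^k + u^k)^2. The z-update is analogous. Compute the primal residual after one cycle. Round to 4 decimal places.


ADMM iteration with rho = 1.0, z^k = 2.4676, u^k = -1.8274
Step 1: x-update.
Minimize 6*x^2 - 7*x + (1.0/2)*(x - 2.4676 - 1.8274)^2
FOC: (2*6 + 1.0)*x = 7 + 1.0*(2.4676 + 1.8274)
x^{k+1} = 0.8688
Step 2: z-update.
Minimize 3*z^2 - 4*z + (1.0/2)*(0.8688 - z - 1.8274)^2
FOC: (2*3 + 1.0)*z = 4 + 1.0*(0.8688 - 1.8274)
z^{k+1} = 0.4345
Step 3: u-update.
u^{k+1} = -1.8274 + 0.8688 - 0.4345 = -1.393
Step 4: Primal residual = |0.8688 - 0.4345| = 0.4344


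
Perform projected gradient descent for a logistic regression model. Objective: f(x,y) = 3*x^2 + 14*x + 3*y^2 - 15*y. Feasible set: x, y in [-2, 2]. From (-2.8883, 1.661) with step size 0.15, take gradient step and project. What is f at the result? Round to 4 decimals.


Step 1: Compute gradient at (-2.8883, 1.661).
grad_x = 2*3*-2.8883 + 14 = -3.3298
grad_y = 2*3*1.661 - 15 = -5.034
Step 2: Gradient step.
x_raw = -2.8883 - 0.15*-3.3298 = -2.3888
y_raw = 1.661 - 0.15*-5.034 = 2.4161
Step 3: Project onto [-2, 2].
x_proj = clip(-2.3888) = -2.0
y_proj = clip(2.4161) = 2.0
Step 4: Evaluate f.
f(-2.0, 2.0) = -34.0


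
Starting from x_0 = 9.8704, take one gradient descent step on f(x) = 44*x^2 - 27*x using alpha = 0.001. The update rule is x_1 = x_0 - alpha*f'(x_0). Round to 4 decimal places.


We compute the gradient at x_0 and apply the update.
f'(x) = 88*x - 27
f'(9.8704) = 88*9.8704 - 27 = 841.5952
x_1 = 9.8704 - 0.001*841.5952 = 9.0288


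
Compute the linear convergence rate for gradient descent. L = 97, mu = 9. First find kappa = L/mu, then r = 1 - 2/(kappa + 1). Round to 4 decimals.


Step 1: Compute the condition number.
kappa = L/mu = 97/9 = 10.7778
Step 2: Compute the convergence rate.
r = 1 - 2/(kappa + 1) = 1 - 2*mu/(L + mu) = (L - mu)/(L + mu) = 88/106 = 0.8302


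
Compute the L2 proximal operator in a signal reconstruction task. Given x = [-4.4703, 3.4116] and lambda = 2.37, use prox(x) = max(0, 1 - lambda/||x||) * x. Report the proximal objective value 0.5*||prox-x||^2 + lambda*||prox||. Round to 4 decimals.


Step 1: Compute ||x||.
||x|| = 5.6234
Step 2: Compute scaling factor.
scale = max(0, 1 - 2.37/5.6234) = 0.5785
Step 3: prox(x) = [-2.5863, 1.9738]
||prox(x)|| = 3.2534
Step 4: Proximal objective.
0.5*||prox-x||^2 = 2.8085
lambda*||prox|| = 7.7106
Total = 10.519


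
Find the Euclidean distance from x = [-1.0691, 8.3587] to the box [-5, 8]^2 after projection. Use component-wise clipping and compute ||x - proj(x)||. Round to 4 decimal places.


Project each component onto [-5, 8].
clip(-1.0691) = -1.0691, clip(8.3587) = 8.0
Projection = [-1.0691, 8.0]
Squared diffs: [0.0, 0.1287]
Distance = sqrt(0.1287) = 0.3587


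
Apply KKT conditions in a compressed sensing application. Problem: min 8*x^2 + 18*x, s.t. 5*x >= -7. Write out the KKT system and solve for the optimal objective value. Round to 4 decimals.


Step 1: Try lambda = 0 (constraint inactive).
Stationarity: 2*8*x + 18 = 0
x* = -18/(2*8) = -1.125
Check constraint: 5*-1.125 = -5.625 >= -7 -- satisfied.
Step 2: Compute optimal value.
f(x*) = 8*(-1.125)^2 + 18*(-1.125) = -10.125


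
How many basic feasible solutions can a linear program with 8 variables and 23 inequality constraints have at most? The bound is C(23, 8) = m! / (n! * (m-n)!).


Each vertex corresponds to some choice of n active constraints out of m, so the number of vertices is at most C(m, n) = m! / (n!(m-n)!).
m = 23, n = 8
Numerator: 23 * 22 * 21 * 20 * 19 * 18 * 17 * 16
Denominator: 8! = 40320
C(23, 8) = 490314


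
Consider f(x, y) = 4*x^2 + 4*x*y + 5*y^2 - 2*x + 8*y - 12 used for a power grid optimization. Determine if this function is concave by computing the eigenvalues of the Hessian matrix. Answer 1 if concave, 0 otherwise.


The Hessian of f(x,y) = 4*x^2 + 4*x*y + 5*y^2 - 2*x + 8*y - 12 is:
H = [[8, 4], [4, 10]]
Trace = 8 + 10 = 18
Determinant = 8*10 - (4)^2 = 64
Discriminant = (18)^2 - 4*64 = 68.0
Eigenvalues: lambda_1 = 4.8769, lambda_2 = 13.1231
The function is not concave.

0


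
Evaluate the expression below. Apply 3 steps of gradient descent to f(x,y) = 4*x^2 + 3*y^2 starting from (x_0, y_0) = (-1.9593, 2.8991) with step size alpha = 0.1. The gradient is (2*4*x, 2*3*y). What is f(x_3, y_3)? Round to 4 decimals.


Gradient descent on f(x,y) = 4*x^2 + 3*y^2.
Starting point: (-1.9593, 2.8991), alpha = 0.1
Step 1: grad_x = 2*4*-1.9593 = -15.6744, grad_y = 2*3*2.8991 = 17.3946
  x_1 = -1.9593 - 0.1*-15.6744 = -0.3919
  y_1 = 2.8991 - 0.1*17.3946 = 1.1596
Step 2: grad_x = 2*4*-0.3919 = -3.1349, grad_y = 2*3*1.1596 = 6.9578
  x_2 = -0.3919 - 0.1*-3.1349 = -0.0784
  y_2 = 1.1596 - 0.1*6.9578 = 0.4639
Step 3: grad_x = 2*4*-0.0784 = -0.627, grad_y = 2*3*0.4639 = 2.7831
  x_3 = -0.0784 - 0.1*-0.627 = -0.0157
  y_3 = 0.4639 - 0.1*2.7831 = 0.1855
f(-0.0157, 0.1855) = 4*(-0.0157)^2 + 3*0.1855^2 = 0.1043


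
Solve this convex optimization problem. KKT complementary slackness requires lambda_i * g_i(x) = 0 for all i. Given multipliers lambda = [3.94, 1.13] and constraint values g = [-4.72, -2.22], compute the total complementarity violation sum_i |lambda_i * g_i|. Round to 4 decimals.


KKT complementary slackness check:
lambda_1 * g_1 = 3.94 * -4.72 = -18.5968
lambda_2 * g_2 = 1.13 * -2.22 = -2.5086
Total violation = 18.5968 + 2.5086 = 21.1054


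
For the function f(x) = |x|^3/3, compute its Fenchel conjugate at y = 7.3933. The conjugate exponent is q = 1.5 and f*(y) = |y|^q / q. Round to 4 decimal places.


The conjugate exponent q satisfies 1/p + 1/q = 1.
p = 3, so q = 3/(3 - 1) = 1.5
|y|^q = 7.3933^1.5 = 20.1028
f*(7.3933) = 20.1028 / 1.5 = 13.4019


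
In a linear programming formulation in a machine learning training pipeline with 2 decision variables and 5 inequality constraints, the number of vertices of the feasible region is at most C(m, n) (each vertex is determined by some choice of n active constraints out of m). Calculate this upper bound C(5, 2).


Each vertex corresponds to some choice of n active constraints out of m, so the number of vertices is at most C(m, n) = m! / (n!(m-n)!).
m = 5, n = 2
Numerator: 5 * 4
Denominator: 2! = 2
C(5, 2) = 10


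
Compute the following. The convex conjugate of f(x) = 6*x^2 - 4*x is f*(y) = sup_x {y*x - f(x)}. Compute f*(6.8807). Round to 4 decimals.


f*(y) = sup_x {y*x - a*x^2 - b*x} = sup_x {(y-b)*x - a*x^2}
FOC: (y - b) - 2a*x = 0 => x* = (y - b)/(2a)
x* = (6.8807 + 4)/(2*6) = 0.9067
f*(6.8807) = (y-b)^2/(4a) = (6.8807 + 4)^2/(4*6)
= 118.3896/24 = 4.9329


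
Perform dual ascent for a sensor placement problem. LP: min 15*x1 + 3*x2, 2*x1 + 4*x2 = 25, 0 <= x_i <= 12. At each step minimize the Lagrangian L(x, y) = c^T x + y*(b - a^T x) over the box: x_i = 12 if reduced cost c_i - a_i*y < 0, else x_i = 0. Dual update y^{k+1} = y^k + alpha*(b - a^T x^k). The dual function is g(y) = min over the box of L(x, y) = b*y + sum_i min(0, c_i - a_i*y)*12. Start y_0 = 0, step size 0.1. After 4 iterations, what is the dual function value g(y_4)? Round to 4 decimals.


Dual ascent for LP: min 15*x1 + 3*x2, 2*x1 + 4*x2 = 25, 0 <= x_i <= 12
Step 1: y^k = 0.0, reduced costs: (15.0, 3.0)
  x^k = (0.0, 0.0), subgradient = b - a^T x = 25.0
  y^{k+1} = 0.0 + 0.1*25.0 = 2.5
Step 2: y^k = 2.5, reduced costs: (10.0, -7.0)
  x^k = (0.0, 12.0), subgradient = b - a^T x = -23.0
  y^{k+1} = 2.5 + 0.1*-23.0 = 0.2
Step 3: y^k = 0.2, reduced costs: (14.6, 2.2)
  x^k = (0.0, 0.0), subgradient = b - a^T x = 25.0
  y^{k+1} = 0.2 + 0.1*25.0 = 2.7
Step 4: y^k = 2.7, reduced costs: (9.6, -7.8)
  x^k = (0.0, 12.0), subgradient = b - a^T x = -23.0
  y^{k+1} = 2.7 + 0.1*-23.0 = 0.4
Dual objective at y_4 = 0.4: reduced costs (14.2, 1.4), box minimizer x = (0.0, 0.0)
g(y_4) = b*y + (c1 - a1*y)*x1 + (c2 - a2*y)*x2 = 25*0.4 + 14.2*0.0 + 1.4*0.0 = 10.0 + 0.0 + 0.0 = 10.0


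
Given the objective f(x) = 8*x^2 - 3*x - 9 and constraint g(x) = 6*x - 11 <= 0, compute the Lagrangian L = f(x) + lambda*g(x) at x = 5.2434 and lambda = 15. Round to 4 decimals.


Step 1: Evaluate f(x).
f(5.2434) = 8*5.2434^2 - 3*5.2434 - 9 = 195.2157
Step 2: Evaluate g(x).
g(5.2434) = 6*5.2434 - 11 = 20.4604
Step 3: Compute Lagrangian.
L = 195.2157 + 15*20.4604 = 502.1217


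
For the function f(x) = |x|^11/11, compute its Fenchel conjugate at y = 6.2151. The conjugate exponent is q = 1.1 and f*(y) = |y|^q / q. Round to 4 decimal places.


The conjugate exponent q satisfies 1/p + 1/q = 1.
p = 11, so q = 11/(11 - 1) = 1.1
|y|^q = 6.2151^1.1 = 7.4609
f*(6.2151) = 7.4609 / 1.1 = 6.7827


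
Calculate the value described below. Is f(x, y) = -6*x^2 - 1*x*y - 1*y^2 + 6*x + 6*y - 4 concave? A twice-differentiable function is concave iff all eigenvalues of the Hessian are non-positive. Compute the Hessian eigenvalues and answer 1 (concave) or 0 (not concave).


The Hessian of f(x,y) = -6*x^2 - 1*x*y - 1*y^2 + 6*x + 6*y - 4 is:
H = [[-12, -1], [-1, -2]]
Trace = -12 - 2 = -14
Determinant = -12*-2 - (-1)^2 = 23
Discriminant = (-14)^2 - 4*23 = 104.0
Eigenvalues: lambda_1 = -12.099, lambda_2 = -1.901
The function is concave.

1


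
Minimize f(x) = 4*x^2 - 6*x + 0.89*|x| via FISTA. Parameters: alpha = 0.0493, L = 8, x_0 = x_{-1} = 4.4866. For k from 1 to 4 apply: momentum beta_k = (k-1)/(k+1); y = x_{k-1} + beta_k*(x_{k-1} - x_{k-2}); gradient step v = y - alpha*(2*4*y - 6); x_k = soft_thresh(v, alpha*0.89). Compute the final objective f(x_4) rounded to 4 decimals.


FISTA on f(x) = 4*x^2 - 6*x + 0.89*|x|
L = 8, alpha = 0.0493
Iteration 1: beta = 0.0, y = 4.4866 + 0.0*(4.4866 - 4.4866) = 4.4866
  grad(y) = 29.8928, v = y - alpha*grad = 3.0129
  prox(v) = soft_thresh(3.0129, 0.0439) = 2.969
Iteration 2: beta = 0.3333, y = 2.969 + 0.3333*(2.969 - 4.4866) = 2.4631
  grad(y) = 13.7052, v = y - alpha*grad = 1.7875
  prox(v) = soft_thresh(1.7875, 0.0439) = 1.7436
Iteration 3: beta = 0.5, y = 1.7436 + 0.5*(1.7436 - 2.969) = 1.1309
  grad(y) = 3.0472, v = y - alpha*grad = 0.9807
  prox(v) = soft_thresh(0.9807, 0.0439) = 0.9368
Iteration 4: beta = 0.6, y = 0.9368 + 0.6*(0.9368 - 1.7436) = 0.4527
  grad(y) = -2.3783, v = y - alpha*grad = 0.57
  prox(v) = soft_thresh(0.57, 0.0439) = 0.5261
f(x_4) = 4*0.5261^2 - 6*0.5261 + 0.89*|0.5261| = -1.5812


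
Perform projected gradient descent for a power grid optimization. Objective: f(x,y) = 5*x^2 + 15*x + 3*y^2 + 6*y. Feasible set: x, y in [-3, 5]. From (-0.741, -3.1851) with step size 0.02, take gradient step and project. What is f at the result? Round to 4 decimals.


Step 1: Compute gradient at (-0.741, -3.1851).
grad_x = 2*5*-0.741 + 15 = 7.59
grad_y = 2*3*-3.1851 + 6 = -13.1106
Step 2: Gradient step.
x_raw = -0.741 - 0.02*7.59 = -0.8928
y_raw = -3.1851 - 0.02*-13.1106 = -2.9229
Step 3: Project onto [-3, 5].
x_proj = clip(-0.8928) = -0.8928
y_proj = clip(-2.9229) = -2.9229
Step 4: Evaluate f.
f(-0.8928, -2.9229) = -1.314


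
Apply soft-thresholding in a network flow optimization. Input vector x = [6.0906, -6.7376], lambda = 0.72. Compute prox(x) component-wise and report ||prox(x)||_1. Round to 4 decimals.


Soft-thresholding with lambda = 0.72:
prox(6.0906) = sign(6.0906)*max(|6.0906| - 0.72, 0) = 5.3706
prox(-6.7376) = sign(-6.7376)*max(|-6.7376| - 0.72, 0) = -6.0176
prox(x) = [5.3706, -6.0176]
||prox(x)||_1 = 5.3706 + 6.0176 = 11.3882


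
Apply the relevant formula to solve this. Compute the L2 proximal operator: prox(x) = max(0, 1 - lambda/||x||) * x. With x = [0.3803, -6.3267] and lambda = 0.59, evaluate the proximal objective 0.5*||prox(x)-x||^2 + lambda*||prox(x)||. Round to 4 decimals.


Step 1: Compute ||x||.
||x|| = 6.3381
Step 2: Compute scaling factor.
scale = max(0, 1 - 0.59/6.3381) = 0.9069
Step 3: prox(x) = [0.3449, -5.7378]
||prox(x)|| = 5.7481
Step 4: Proximal objective.
0.5*||prox-x||^2 = 0.1741
lambda*||prox|| = 3.3914
Total = 3.5654


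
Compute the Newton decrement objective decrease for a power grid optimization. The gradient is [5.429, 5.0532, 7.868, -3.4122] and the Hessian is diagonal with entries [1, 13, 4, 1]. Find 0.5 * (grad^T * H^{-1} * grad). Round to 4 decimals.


Step 1: H is diagonal, so H^(-1) * g = [5.429, 0.3887, 1.967, -3.4122].
Step 2: g^T H^(-1) g = sum_i g_i^2 / H_ii
  = (5.429)^2/1 + (5.0532)^2/13 + (7.868)^2/4 + (-3.4122)^2/1
  = 29.474 + 1.9642 + 15.4764 + 11.6431 = 58.5577
Step 3: Objective decrease = 0.5 * g^T H^(-1) g = 29.2789


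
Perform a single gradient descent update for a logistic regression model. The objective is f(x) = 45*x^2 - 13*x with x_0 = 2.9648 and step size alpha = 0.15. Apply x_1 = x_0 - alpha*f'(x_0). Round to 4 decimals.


We compute the gradient at x_0 and apply the update.
f'(x) = 90*x - 13
f'(2.9648) = 90*2.9648 - 13 = 253.832
x_1 = 2.9648 - 0.15*253.832 = -35.11


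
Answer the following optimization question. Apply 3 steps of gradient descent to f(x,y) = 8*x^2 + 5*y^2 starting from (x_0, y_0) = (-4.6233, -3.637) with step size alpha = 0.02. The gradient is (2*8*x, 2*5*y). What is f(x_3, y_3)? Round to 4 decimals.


Gradient descent on f(x,y) = 8*x^2 + 5*y^2.
Starting point: (-4.6233, -3.637), alpha = 0.02
Step 1: grad_x = 2*8*-4.6233 = -73.9728, grad_y = 2*5*-3.637 = -36.37
  x_1 = -4.6233 - 0.02*-73.9728 = -3.1438
  y_1 = -3.637 - 0.02*-36.37 = -2.9096
Step 2: grad_x = 2*8*-3.1438 = -50.3015, grad_y = 2*5*-2.9096 = -29.096
  x_2 = -3.1438 - 0.02*-50.3015 = -2.1378
  y_2 = -2.9096 - 0.02*-29.096 = -2.3277
Step 3: grad_x = 2*8*-2.1378 = -34.205, grad_y = 2*5*-2.3277 = -23.2768
  x_3 = -2.1378 - 0.02*-34.205 = -1.4537
  y_3 = -2.3277 - 0.02*-23.2768 = -1.8621
f(-1.4537, -1.8621) = 8*(-1.4537)^2 + 5*(-1.8621)^2 = 34.2442


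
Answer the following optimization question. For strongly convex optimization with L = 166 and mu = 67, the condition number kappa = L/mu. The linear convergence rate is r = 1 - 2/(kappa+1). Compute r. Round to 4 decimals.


Step 1: Compute the condition number.
kappa = L/mu = 166/67 = 2.4776
Step 2: Compute the convergence rate.
r = 1 - 2/(kappa + 1) = 1 - 2*mu/(L + mu) = (L - mu)/(L + mu) = 99/233 = 0.4249


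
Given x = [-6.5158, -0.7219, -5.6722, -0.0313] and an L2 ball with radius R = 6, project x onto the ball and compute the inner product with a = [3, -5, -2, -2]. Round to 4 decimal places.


Step 1: Compute ||x|| (intermediates to 6 decimals).
||x|| = sqrt((-6.5158)^2 + (-0.7219)^2 + (-5.6722)^2 + (-0.0313)^2) = 8.669004
Step 2: Project.
Since ||x|| > R, scale = R/||x|| = 6/8.669004 = 0.692121, proj(x) = scale * x
proj(x) = [-4.509722, -0.499642, -3.925849, -0.021663]
Step 3: Dot product.
a^T * proj(x) = 3*(-4.509722) - 5*(-0.499642) - 2*(-3.925849) - 2*(-0.021663) = -3.1359


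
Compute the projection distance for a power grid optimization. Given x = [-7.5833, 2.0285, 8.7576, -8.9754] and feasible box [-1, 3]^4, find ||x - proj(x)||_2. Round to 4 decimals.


Project each component onto [-1, 3].
clip(-7.5833) = -1.0, clip(2.0285) = 2.0285, clip(8.7576) = 3.0, clip(-8.9754) = -1.0
Projection = [-1.0, 2.0285, 3.0, -1.0]
Squared diffs: [43.3398, 0.0, 33.15, 63.607]
Distance = sqrt(140.0968) = 11.8362


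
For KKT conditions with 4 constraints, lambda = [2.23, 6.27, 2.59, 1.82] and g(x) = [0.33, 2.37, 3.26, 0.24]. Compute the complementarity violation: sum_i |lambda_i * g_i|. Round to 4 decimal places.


KKT complementary slackness check:
lambda_1 * g_1 = 2.23 * 0.33 = 0.7359
lambda_2 * g_2 = 6.27 * 2.37 = 14.8599
lambda_3 * g_3 = 2.59 * 3.26 = 8.4434
lambda_4 * g_4 = 1.82 * 0.24 = 0.4368
Total violation = 0.7359 + 14.8599 + 8.4434 + 0.4368 = 24.476


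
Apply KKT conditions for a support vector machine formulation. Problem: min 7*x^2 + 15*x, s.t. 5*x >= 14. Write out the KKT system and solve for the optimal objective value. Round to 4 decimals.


Step 1: Try lambda = 0 (constraint inactive).
x_unc = -15/(2*7) = -1.0714
Check: 5*-1.0714 = -5.357 < 14 -- violated!
Step 2: Constraint must be active: 5*x = 14
x* = 14/5 = 2.8
lambda = (2*7*2.8 + 15)/5 = 10.84
Step 3: Compute optimal value.
f(x*) = 7*2.8^2 + 15*2.8 = 96.88


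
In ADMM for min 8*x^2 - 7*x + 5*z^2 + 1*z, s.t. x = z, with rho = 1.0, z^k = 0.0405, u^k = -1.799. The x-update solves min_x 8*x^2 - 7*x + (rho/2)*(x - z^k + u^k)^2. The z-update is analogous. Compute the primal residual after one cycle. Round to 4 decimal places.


ADMM iteration with rho = 1.0, z^k = 0.0405, u^k = -1.799
Step 1: x-update.
Minimize 8*x^2 - 7*x + (1.0/2)*(x - 0.0405 - 1.799)^2
FOC: (2*8 + 1.0)*x = 7 + 1.0*(0.0405 + 1.799)
x^{k+1} = 0.52
Step 2: z-update.
Minimize 5*z^2 + 1*z + (1.0/2)*(0.52 - z - 1.799)^2
FOC: (2*5 + 1.0)*z = -1 + 1.0*(0.52 - 1.799)
z^{k+1} = -0.2072
Step 3: u-update.
u^{k+1} = -1.799 + 0.52 + 0.2072 = -1.0718
Step 4: Primal residual = |0.52 + 0.2072| = 0.7272


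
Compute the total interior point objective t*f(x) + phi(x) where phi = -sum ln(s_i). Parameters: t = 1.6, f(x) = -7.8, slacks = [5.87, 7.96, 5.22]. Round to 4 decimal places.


Step 1: Compute log-barrier.
ln values: [1.7699, 2.0744, 1.6525]
phi = -(1.7699 + 2.0744 + 1.6525) = -5.4968
Step 2: Compute augmented objective.
t*f(x) = 1.6*-7.8 = -12.48
Total = -12.48 - 5.4968 = -17.9768


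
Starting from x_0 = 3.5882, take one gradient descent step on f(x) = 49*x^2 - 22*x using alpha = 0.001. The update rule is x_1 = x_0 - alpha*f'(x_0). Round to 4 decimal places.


We compute the gradient at x_0 and apply the update.
f'(x) = 98*x - 22
f'(3.5882) = 98*3.5882 - 22 = 329.6436
x_1 = 3.5882 - 0.001*329.6436 = 3.2586


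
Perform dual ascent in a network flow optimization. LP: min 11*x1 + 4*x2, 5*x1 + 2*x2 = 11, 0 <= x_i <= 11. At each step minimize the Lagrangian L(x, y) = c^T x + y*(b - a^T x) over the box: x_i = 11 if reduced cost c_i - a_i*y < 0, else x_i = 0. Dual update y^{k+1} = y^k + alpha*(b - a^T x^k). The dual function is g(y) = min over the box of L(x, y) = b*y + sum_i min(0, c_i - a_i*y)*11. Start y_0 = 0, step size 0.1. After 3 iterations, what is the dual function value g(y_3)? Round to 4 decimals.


Dual ascent for LP: min 11*x1 + 4*x2, 5*x1 + 2*x2 = 11, 0 <= x_i <= 11
Step 1: y^k = 0.0, reduced costs: (11.0, 4.0)
  x^k = (0.0, 0.0), subgradient = b - a^T x = 11.0
  y^{k+1} = 0.0 + 0.1*11.0 = 1.1
Step 2: y^k = 1.1, reduced costs: (5.5, 1.8)
  x^k = (0.0, 0.0), subgradient = b - a^T x = 11.0
  y^{k+1} = 1.1 + 0.1*11.0 = 2.2
Step 3: y^k = 2.2, reduced costs: (0.0, -0.4)
  x^k = (0.0, 11.0), subgradient = b - a^T x = -11.0
  y^{k+1} = 2.2 + 0.1*-11.0 = 1.1
Dual objective at y_3 = 1.1: reduced costs (5.5, 1.8), box minimizer x = (0.0, 0.0)
g(y_3) = b*y + (c1 - a1*y)*x1 + (c2 - a2*y)*x2 = 11*1.1 + 5.5*0.0 + 1.8*0.0 = 12.1 + 0.0 + 0.0 = 12.1


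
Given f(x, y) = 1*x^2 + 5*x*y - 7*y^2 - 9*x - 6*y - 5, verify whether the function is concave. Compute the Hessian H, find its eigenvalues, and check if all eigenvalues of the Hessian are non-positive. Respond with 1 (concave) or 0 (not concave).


The Hessian of f(x,y) = 1*x^2 + 5*x*y - 7*y^2 - 9*x - 6*y - 5 is:
H = [[2, 5], [5, -14]]
Trace = 2 - 14 = -12
Determinant = 2*-14 - (5)^2 = -53
Discriminant = (-12)^2 - 4*-53 = 356.0
Eigenvalues: lambda_1 = -15.434, lambda_2 = 3.434
The function is not concave.

0


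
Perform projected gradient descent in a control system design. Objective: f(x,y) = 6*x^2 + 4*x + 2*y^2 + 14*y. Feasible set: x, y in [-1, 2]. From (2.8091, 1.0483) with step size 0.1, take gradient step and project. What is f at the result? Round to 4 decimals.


Step 1: Compute gradient at (2.8091, 1.0483).
grad_x = 2*6*2.8091 + 4 = 37.7092
grad_y = 2*2*1.0483 + 14 = 18.1932
Step 2: Gradient step.
x_raw = 2.8091 - 0.1*37.7092 = -0.9618
y_raw = 1.0483 - 0.1*18.1932 = -0.771
Step 3: Project onto [-1, 2].
x_proj = clip(-0.9618) = -0.9618
y_proj = clip(-0.771) = -0.771
Step 4: Evaluate f.
f(-0.9618, -0.771) = -7.902


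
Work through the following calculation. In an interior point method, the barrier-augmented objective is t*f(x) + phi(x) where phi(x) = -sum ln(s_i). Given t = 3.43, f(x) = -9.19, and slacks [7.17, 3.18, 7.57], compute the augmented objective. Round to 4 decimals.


Step 1: Compute log-barrier.
ln values: [1.9699, 1.1569, 2.0242]
phi = -(1.9699 + 1.1569 + 2.0242) = -5.151
Step 2: Compute augmented objective.
t*f(x) = 3.43*-9.19 = -31.5217
Total = -31.5217 - 5.151 = -36.6727


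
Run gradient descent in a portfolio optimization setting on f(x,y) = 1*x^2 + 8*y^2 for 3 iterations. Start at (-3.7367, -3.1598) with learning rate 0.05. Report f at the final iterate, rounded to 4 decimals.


Gradient descent on f(x,y) = 1*x^2 + 8*y^2.
Starting point: (-3.7367, -3.1598), alpha = 0.05
Step 1: grad_x = 2*1*-3.7367 = -7.4734, grad_y = 2*8*-3.1598 = -50.5568
  x_1 = -3.7367 - 0.05*-7.4734 = -3.363
  y_1 = -3.1598 - 0.05*-50.5568 = -0.632
Step 2: grad_x = 2*1*-3.363 = -6.7261, grad_y = 2*8*-0.632 = -10.1114
  x_2 = -3.363 - 0.05*-6.7261 = -3.0267
  y_2 = -0.632 - 0.05*-10.1114 = -0.1264
Step 3: grad_x = 2*1*-3.0267 = -6.0535, grad_y = 2*8*-0.1264 = -2.0223
  x_3 = -3.0267 - 0.05*-6.0535 = -2.7241
  y_3 = -0.1264 - 0.05*-2.0223 = -0.0253
f(-2.7241, -0.0253) = 1*(-2.7241)^2 + 8*(-0.0253)^2 = 7.4256


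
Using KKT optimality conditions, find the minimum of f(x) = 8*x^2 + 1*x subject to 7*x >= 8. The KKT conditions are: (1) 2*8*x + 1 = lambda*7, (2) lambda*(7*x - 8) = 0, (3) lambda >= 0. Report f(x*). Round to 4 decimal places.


Step 1: Try lambda = 0 (constraint inactive).
x_unc = -1/(2*8) = -0.0625
Check: 7*-0.0625 = -0.4375 < 8 -- violated!
Step 2: Constraint must be active: 7*x = 8
x* = 8/7 = 1.1429 (rounded; the exact value 8/7 is used below)
lambda = (2*8*(8/7) + 1)/7 = 2.7551
Step 3: Compute optimal value.
f(x*) = 8*(8/7)^2 + 1*(8/7) = 11.5918


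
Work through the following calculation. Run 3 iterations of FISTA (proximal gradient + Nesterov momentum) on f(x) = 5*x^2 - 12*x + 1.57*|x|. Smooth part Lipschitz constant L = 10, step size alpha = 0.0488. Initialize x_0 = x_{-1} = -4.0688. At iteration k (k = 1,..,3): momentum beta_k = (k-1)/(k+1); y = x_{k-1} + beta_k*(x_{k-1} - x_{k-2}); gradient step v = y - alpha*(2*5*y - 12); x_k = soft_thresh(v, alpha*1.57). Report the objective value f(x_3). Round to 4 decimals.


FISTA on f(x) = 5*x^2 - 12*x + 1.57*|x|
L = 10, alpha = 0.0488
Iteration 1: beta = 0.0, y = -4.0688 + 0.0*(-4.0688 + 4.0688) = -4.0688
  grad(y) = -52.688, v = y - alpha*grad = -1.4976
  prox(v) = soft_thresh(-1.4976, 0.0766) = -1.421
Iteration 2: beta = 0.3333, y = -1.421 + 0.3333*(-1.421 + 4.0688) = -0.5384
  grad(y) = -17.3841, v = y - alpha*grad = 0.3099
  prox(v) = soft_thresh(0.3099, 0.0766) = 0.2333
Iteration 3: beta = 0.5, y = 0.2333 + 0.5*(0.2333 + 1.421) = 1.0605
  grad(y) = -1.3952, v = y - alpha*grad = 1.1286
  prox(v) = soft_thresh(1.1286, 0.0766) = 1.0519
f(x_3) = 5*1.0519^2 - 12*1.0519 + 1.57*|1.0519| = -5.4388


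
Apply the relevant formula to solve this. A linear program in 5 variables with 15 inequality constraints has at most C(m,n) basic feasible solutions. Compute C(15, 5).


Each vertex corresponds to some choice of n active constraints out of m, so the number of vertices is at most C(m, n) = m! / (n!(m-n)!).
m = 15, n = 5
Numerator: 15 * 14 * 13 * 12 * 11
Denominator: 5! = 120
C(15, 5) = 3003


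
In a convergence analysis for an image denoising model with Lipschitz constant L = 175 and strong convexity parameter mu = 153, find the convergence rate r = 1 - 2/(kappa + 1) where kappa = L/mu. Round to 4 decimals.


Step 1: Compute the condition number.
kappa = L/mu = 175/153 = 1.1438
Step 2: Compute the convergence rate.
r = 1 - 2/(kappa + 1) = 1 - 2*mu/(L + mu) = (L - mu)/(L + mu) = 22/328 = 0.0671


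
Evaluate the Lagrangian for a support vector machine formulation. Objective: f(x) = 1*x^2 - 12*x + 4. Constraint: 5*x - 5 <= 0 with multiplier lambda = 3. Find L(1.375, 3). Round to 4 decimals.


Step 1: Evaluate f(x).
f(1.375) = 1*1.375^2 - 12*1.375 + 4 = -10.6094
Step 2: Evaluate g(x).
g(1.375) = 5*1.375 - 5 = 1.875
Step 3: Compute Lagrangian.
L = -10.6094 + 3*1.875 = -4.9844


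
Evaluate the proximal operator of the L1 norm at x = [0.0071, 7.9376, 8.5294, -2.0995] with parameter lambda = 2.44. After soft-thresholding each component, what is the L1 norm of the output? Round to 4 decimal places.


Soft-thresholding with lambda = 2.44:
prox(0.0071) = sign(0.0071)*max(|0.0071| - 2.44, 0) = 0.0
prox(7.9376) = sign(7.9376)*max(|7.9376| - 2.44, 0) = 5.4976
prox(8.5294) = sign(8.5294)*max(|8.5294| - 2.44, 0) = 6.0894
prox(-2.0995) = sign(-2.0995)*max(|-2.0995| - 2.44, 0) = 0.0
prox(x) = [0.0, 5.4976, 6.0894, 0.0]
||prox(x)||_1 = 0.0 + 5.4976 + 6.0894 + 0.0 = 11.587


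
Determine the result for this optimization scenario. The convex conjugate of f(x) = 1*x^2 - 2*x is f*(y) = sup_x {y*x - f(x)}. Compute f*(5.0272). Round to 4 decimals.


f*(y) = sup_x {y*x - a*x^2 - b*x} = sup_x {(y-b)*x - a*x^2}
FOC: (y - b) - 2a*x = 0 => x* = (y - b)/(2a)
x* = (5.0272 + 2)/(2*1) = 3.5136
f*(5.0272) = (y-b)^2/(4a) = (5.0272 + 2)^2/(4*1)
= 49.3815/4 = 12.3454


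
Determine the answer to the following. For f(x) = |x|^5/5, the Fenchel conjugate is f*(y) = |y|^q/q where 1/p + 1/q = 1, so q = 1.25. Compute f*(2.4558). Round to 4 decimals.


The conjugate exponent q satisfies 1/p + 1/q = 1.
p = 5, so q = 5/(5 - 1) = 1.25
|y|^q = 2.4558^1.25 = 3.0743
f*(2.4558) = 3.0743 / 1.25 = 2.4594


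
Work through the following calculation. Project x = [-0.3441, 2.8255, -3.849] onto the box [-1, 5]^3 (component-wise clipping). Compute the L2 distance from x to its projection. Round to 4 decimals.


Project each component onto [-1, 5].
clip(-0.3441) = -0.3441, clip(2.8255) = 2.8255, clip(-3.849) = -1.0
Projection = [-0.3441, 2.8255, -1.0]
Squared diffs: [0.0, 0.0, 8.1168]
Distance = sqrt(8.1168) = 2.849


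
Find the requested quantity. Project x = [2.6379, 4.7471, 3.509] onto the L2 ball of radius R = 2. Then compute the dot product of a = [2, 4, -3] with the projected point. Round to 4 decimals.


Step 1: Compute ||x|| (intermediates to 6 decimals).
||x|| = sqrt(2.6379^2 + 4.7471^2 + 3.509^2) = 6.465799
Step 2: Project.
Since ||x|| > R, scale = R/||x|| = 2/6.465799 = 0.30932, proj(x) = scale * x
proj(x) = [0.815955, 1.468373, 1.085404]
Step 3: Dot product.
a^T * proj(x) = 2*0.815955 + 4*1.468373 - 3*1.085404 = 4.2492


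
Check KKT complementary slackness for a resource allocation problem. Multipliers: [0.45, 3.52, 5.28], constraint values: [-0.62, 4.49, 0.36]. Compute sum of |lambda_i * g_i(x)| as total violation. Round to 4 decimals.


KKT complementary slackness check:
lambda_1 * g_1 = 0.45 * -0.62 = -0.279
lambda_2 * g_2 = 3.52 * 4.49 = 15.8048
lambda_3 * g_3 = 5.28 * 0.36 = 1.9008
Total violation = 0.279 + 15.8048 + 1.9008 = 17.9846


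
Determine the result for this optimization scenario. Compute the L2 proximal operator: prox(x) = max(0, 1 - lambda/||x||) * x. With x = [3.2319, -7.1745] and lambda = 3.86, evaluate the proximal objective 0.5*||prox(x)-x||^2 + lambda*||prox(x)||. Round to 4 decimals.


Step 1: Compute ||x||.
||x|| = 7.8688
Step 2: Compute scaling factor.
scale = max(0, 1 - 3.86/7.8688) = 0.5095
Step 3: prox(x) = [1.6465, -3.6551]
||prox(x)|| = 4.0088
Step 4: Proximal objective.
0.5*||prox-x||^2 = 7.4498
lambda*||prox|| = 15.474
Total = 22.9239


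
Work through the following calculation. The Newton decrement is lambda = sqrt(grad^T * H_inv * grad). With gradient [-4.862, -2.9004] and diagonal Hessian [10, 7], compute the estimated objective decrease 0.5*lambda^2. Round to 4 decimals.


Step 1: H is diagonal, so H^(-1) * g = [-0.4862, -0.4143].
Step 2: g^T H^(-1) g = sum_i g_i^2 / H_ii
  = (-4.862)^2/10 + (-2.9004)^2/7
  = 2.3639 + 1.2018 = 3.5657
Step 3: Objective decrease = 0.5 * g^T H^(-1) g = 1.7828


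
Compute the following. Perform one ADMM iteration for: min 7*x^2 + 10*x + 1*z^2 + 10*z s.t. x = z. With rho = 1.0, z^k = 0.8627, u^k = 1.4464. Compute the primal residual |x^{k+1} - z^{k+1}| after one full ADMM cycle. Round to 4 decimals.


ADMM iteration with rho = 1.0, z^k = 0.8627, u^k = 1.4464
Step 1: x-update.
Minimize 7*x^2 + 10*x + (1.0/2)*(x - 0.8627 + 1.4464)^2
FOC: (2*7 + 1.0)*x = -10 + 1.0*(0.8627 - 1.4464)
x^{k+1} = -0.7056
Step 2: z-update.
Minimize 1*z^2 + 10*z + (1.0/2)*(-0.7056 - z + 1.4464)^2
FOC: (2*1 + 1.0)*z = -10 + 1.0*(-0.7056 + 1.4464)
z^{k+1} = -3.0864
Step 3: u-update.
u^{k+1} = 1.4464 - 0.7056 + 3.0864 = 3.8272
Step 4: Primal residual = |-0.7056 + 3.0864| = 2.3808


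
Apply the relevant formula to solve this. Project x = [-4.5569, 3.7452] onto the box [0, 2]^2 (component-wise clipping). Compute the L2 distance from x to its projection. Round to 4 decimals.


Project each component onto [0, 2].
clip(-4.5569) = 0.0, clip(3.7452) = 2.0
Projection = [0.0, 2.0]
Squared diffs: [20.7653, 3.0457]
Distance = sqrt(23.811) = 4.8797


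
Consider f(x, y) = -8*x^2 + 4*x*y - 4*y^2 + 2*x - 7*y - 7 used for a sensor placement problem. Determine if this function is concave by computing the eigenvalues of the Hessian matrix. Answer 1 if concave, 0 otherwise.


The Hessian of f(x,y) = -8*x^2 + 4*x*y - 4*y^2 + 2*x - 7*y - 7 is:
H = [[-16, 4], [4, -8]]
Trace = -16 - 8 = -24
Determinant = -16*-8 - (4)^2 = 112
Discriminant = (-24)^2 - 4*112 = 128.0
Eigenvalues: lambda_1 = -17.6569, lambda_2 = -6.3431
The function is concave.

1


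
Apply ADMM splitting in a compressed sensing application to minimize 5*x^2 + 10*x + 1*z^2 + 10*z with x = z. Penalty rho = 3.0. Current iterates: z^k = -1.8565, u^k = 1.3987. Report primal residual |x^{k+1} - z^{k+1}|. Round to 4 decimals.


ADMM iteration with rho = 3.0, z^k = -1.8565, u^k = 1.3987
Step 1: x-update.
Minimize 5*x^2 + 10*x + (3.0/2)*(x + 1.8565 + 1.3987)^2
FOC: (2*5 + 3.0)*x = -10 + 3.0*(-1.8565 - 1.3987)
x^{k+1} = -1.5204
Step 2: z-update.
Minimize 1*z^2 + 10*z + (3.0/2)*(-1.5204 - z + 1.3987)^2
FOC: (2*1 + 3.0)*z = -10 + 3.0*(-1.5204 + 1.3987)
z^{k+1} = -2.073
Step 3: u-update.
u^{k+1} = 1.3987 - 1.5204 + 2.073 = 1.9513
Step 4: Primal residual = |-1.5204 + 2.073| = 0.5526


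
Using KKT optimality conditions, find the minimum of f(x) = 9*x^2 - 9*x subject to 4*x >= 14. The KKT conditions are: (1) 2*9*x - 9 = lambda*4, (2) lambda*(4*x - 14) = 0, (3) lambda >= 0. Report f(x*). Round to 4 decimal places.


Step 1: Try lambda = 0 (constraint inactive).
x_unc = 9/(2*9) = 0.5
Check: 4*0.5 = 2.0 < 14 -- violated!
Step 2: Constraint must be active: 4*x = 14
x* = 14/4 = 3.5
lambda = (2*9*3.5 - 9)/4 = 13.5
Step 3: Compute optimal value.
f(x*) = 9*3.5^2 - 9*3.5 = 78.75


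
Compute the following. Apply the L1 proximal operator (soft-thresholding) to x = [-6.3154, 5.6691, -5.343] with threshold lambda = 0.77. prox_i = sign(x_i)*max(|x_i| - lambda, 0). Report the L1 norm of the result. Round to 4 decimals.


Soft-thresholding with lambda = 0.77:
prox(-6.3154) = sign(-6.3154)*max(|-6.3154| - 0.77, 0) = -5.5454
prox(5.6691) = sign(5.6691)*max(|5.6691| - 0.77, 0) = 4.8991
prox(-5.343) = sign(-5.343)*max(|-5.343| - 0.77, 0) = -4.573
prox(x) = [-5.5454, 4.8991, -4.573]
||prox(x)||_1 = 5.5454 + 4.8991 + 4.573 = 15.0175


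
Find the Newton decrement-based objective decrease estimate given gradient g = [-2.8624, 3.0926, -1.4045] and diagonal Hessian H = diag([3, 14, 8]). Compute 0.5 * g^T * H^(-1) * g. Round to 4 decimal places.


Step 1: H is diagonal, so H^(-1) * g = [-0.9541, 0.2209, -0.1756].
Step 2: g^T H^(-1) g = sum_i g_i^2 / H_ii
  = (-2.8624)^2/3 + (3.0926)^2/14 + (-1.4045)^2/8
  = 2.7311 + 0.6832 + 0.2466 = 3.6608
Step 3: Objective decrease = 0.5 * g^T H^(-1) g = 1.8304


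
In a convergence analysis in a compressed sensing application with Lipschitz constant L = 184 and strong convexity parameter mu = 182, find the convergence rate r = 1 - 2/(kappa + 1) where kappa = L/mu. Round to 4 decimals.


Step 1: Compute the condition number.
kappa = L/mu = 184/182 = 1.011
Step 2: Compute the convergence rate.
r = 1 - 2/(kappa + 1) = 1 - 2*mu/(L + mu) = (L - mu)/(L + mu) = 2/366 = 0.0055


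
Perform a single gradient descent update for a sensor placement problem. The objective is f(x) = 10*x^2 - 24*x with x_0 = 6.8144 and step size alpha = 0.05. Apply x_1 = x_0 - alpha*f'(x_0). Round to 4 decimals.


We compute the gradient at x_0 and apply the update.
f'(x) = 20*x - 24
f'(6.8144) = 20*6.8144 - 24 = 112.288
x_1 = 6.8144 - 0.05*112.288 = 1.2


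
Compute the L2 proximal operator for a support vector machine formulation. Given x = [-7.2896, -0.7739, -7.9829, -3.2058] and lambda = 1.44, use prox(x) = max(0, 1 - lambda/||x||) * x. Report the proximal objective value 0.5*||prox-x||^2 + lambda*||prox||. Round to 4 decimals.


Step 1: Compute ||x||.
||x|| = 11.3023
Step 2: Compute scaling factor.
scale = max(0, 1 - 1.44/11.3023) = 0.8726
Step 3: prox(x) = [-6.3608, -0.6753, -6.9658, -2.7974]
||prox(x)|| = 9.8623
Step 4: Proximal objective.
0.5*||prox-x||^2 = 1.0368
lambda*||prox|| = 14.2017
Total = 15.2385


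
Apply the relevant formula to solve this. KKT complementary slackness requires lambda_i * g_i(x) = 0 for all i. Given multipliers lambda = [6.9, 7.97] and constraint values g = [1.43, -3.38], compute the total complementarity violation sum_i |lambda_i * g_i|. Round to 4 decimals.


KKT complementary slackness check:
lambda_1 * g_1 = 6.9 * 1.43 = 9.867
lambda_2 * g_2 = 7.97 * -3.38 = -26.9386
Total violation = 9.867 + 26.9386 = 36.8056


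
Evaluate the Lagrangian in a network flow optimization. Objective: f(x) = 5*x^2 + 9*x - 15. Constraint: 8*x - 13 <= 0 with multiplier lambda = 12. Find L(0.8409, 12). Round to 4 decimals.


Step 1: Evaluate f(x).
f(0.8409) = 5*0.8409^2 + 9*0.8409 - 15 = -3.8963
Step 2: Evaluate g(x).
g(0.8409) = 8*0.8409 - 13 = -6.2728
Step 3: Compute Lagrangian.
L = -3.8963 + 12*-6.2728 = -79.1699


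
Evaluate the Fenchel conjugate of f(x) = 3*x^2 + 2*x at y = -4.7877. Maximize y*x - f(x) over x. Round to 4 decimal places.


f*(y) = sup_x {y*x - a*x^2 - b*x} = sup_x {(y-b)*x - a*x^2}
FOC: (y - b) - 2a*x = 0 => x* = (y - b)/(2a)
x* = (-4.7877 - 2)/(2*3) = -1.1313
f*(-4.7877) = (y-b)^2/(4a) = (-4.7877 - 2)^2/(4*3)
= 46.0729/12 = 3.8394


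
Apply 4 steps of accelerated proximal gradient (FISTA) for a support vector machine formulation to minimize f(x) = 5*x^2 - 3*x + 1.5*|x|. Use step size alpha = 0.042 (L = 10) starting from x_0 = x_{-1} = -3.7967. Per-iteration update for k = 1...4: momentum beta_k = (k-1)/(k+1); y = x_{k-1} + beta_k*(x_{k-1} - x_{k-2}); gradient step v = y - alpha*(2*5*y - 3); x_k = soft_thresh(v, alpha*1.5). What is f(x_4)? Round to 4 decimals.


FISTA on f(x) = 5*x^2 - 3*x + 1.5*|x|
L = 10, alpha = 0.042
Iteration 1: beta = 0.0, y = -3.7967 + 0.0*(-3.7967 + 3.7967) = -3.7967
  grad(y) = -40.967, v = y - alpha*grad = -2.0761
  prox(v) = soft_thresh(-2.0761, 0.063) = -2.0131
Iteration 2: beta = 0.3333, y = -2.0131 + 0.3333*(-2.0131 + 3.7967) = -1.4185
  grad(y) = -17.1855, v = y - alpha*grad = -0.6968
  prox(v) = soft_thresh(-0.6968, 0.063) = -0.6338
Iteration 3: beta = 0.5, y = -0.6338 + 0.5*(-0.6338 + 2.0131) = 0.0559
  grad(y) = -2.4409, v = y - alpha*grad = 0.1584
  prox(v) = soft_thresh(0.1584, 0.063) = 0.0954
Iteration 4: beta = 0.6, y = 0.0954 + 0.6*(0.0954 + 0.6338) = 0.5329
  grad(y) = 2.3294, v = y - alpha*grad = 0.4351
  prox(v) = soft_thresh(0.4351, 0.063) = 0.3721
f(x_4) = 5*0.3721^2 - 3*0.3721 + 1.5*|0.3721| = 0.1341
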